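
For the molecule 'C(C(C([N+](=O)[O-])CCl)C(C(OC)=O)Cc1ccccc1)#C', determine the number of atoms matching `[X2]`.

3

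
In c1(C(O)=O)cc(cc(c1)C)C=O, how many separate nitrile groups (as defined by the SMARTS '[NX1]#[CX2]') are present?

0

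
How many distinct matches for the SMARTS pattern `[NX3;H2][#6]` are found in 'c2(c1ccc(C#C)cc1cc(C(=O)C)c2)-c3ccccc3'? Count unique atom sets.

[NX3;H2][#6] is the SMARTS for a primary amine: a trivalent nitrogen with two H attached to carbon.
No fragment in the molecule satisfies every constraint, giving 0 matches.

0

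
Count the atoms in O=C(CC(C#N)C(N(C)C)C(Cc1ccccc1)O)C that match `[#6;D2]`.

8

The query [#6;D2] means: any carbon bonded to exactly two heavy atoms.
Check the 20 heavy atoms by environment: 3× C (D2) → match; 4× C (D3) → no; 1× N (D1) → no; 1× N (D3) → no; 3× C (D1) → no; 2× O (D1) → no; 1× c (aromatic, D3) → no; 5× c (aromatic, D2) → match.
Summing the matching environments: 3 + 5 = 8 matching atoms.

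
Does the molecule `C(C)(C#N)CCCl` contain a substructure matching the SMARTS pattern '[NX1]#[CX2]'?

The pattern [NX1]#[CX2] describes a nitrogen triple-bonded to a two-connected carbon — a nitrile.
The molecule carries a nitrile (-C#N), whose atoms satisfy every constraint of the query, so the pattern matches.

Yes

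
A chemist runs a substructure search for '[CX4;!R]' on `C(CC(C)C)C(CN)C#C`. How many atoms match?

7

The query [CX4;!R] means: aliphatic carbon with four total connections, not in a ring.
Check the 10 heavy atoms by environment: 7× C (X4, acyclic) → match; 2× C (X2, acyclic) → no; 1× N (X3, acyclic) → no.
That gives 7 matching atoms.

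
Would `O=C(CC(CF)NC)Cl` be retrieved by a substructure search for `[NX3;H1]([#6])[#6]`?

Yes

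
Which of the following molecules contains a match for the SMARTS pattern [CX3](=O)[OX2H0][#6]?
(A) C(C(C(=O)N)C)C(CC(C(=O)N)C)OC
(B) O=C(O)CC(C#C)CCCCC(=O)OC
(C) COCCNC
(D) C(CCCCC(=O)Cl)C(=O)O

B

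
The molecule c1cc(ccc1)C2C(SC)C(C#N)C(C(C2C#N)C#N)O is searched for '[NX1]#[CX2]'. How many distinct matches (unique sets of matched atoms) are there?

3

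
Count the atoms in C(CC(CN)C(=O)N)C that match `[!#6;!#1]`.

The query [!#6;!#1] means: not carbon and not hydrogen — any heteroatom.
Check the 9 heavy atoms by environment: 6× C → no; 2× N → match; 1× O → match.
Summing the matching environments: 2 + 1 = 3 matching atoms.

3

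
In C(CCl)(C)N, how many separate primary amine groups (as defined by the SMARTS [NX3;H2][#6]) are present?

[NX3;H2][#6] is the SMARTS for a primary amine: a trivalent nitrogen with two H attached to carbon.
Exactly one fragment in the molecule meets all constraints, giving 1 match.

1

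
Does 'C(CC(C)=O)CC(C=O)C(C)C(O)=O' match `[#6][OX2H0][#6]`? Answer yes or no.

The pattern [#6][OX2H0][#6] describes an aliphatic oxygen bridging two carbons with no H on the oxygen — an ether.
The closest candidate here is a carboxylic acid group (-C(=O)OH), but the -OH oxygen has H1; the =O is OX1, not OX2. No other fragment satisfies the full query, so there is no match.

No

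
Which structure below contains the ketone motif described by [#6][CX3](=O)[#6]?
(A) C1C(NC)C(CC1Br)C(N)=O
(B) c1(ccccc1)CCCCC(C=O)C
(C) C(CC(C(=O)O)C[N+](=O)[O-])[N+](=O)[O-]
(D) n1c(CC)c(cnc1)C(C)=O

D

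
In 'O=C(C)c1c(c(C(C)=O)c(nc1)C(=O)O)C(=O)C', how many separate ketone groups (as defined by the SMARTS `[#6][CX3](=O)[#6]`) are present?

[#6][CX3](=O)[#6] is the SMARTS for a ketone: a carbonyl carbon (no H) flanked by two carbons.
The molecule carries 3 separate instances of an acetyl/ketone group (-C(=O)CH3) meeting every constraint; each maps to a distinct set of atoms, giving 3 matches.

3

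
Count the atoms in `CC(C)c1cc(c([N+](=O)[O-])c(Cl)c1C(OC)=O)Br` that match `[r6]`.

6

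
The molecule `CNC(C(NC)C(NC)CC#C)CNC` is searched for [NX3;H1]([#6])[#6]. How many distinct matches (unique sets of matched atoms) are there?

[NX3;H1]([#6])[#6] is the SMARTS for a secondary amine: a trivalent nitrogen with one H, bonded to two carbons.
The molecule carries 4 separate instances of an N-methylamino group (-NHCH3) meeting every constraint; each maps to a distinct set of atoms, giving 4 matches.

4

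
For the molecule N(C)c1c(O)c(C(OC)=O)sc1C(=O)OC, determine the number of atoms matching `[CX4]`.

3

The query [CX4] means: C with X4: aliphatic carbon with exactly 4 total connections (bonds + H).
Check the 16 heavy atoms by environment: 1× s (aromatic, X2) → no; 4× c (aromatic, X3) → no; 3× O (X2) → no; 1× N (X3) → no; 3× C (X4) → match; 2× C (X3) → no; 2× O (X1) → no.
That gives 3 matching atoms.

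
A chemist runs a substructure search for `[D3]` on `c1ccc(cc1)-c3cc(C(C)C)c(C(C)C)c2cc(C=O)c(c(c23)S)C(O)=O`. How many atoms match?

The query [D3] means: atom with exactly three heavy-atom neighbours.
Check the 28 heavy atoms by environment: 9× c (aromatic, D3) → match; 7× c (aromatic, D2) → no; 3× C (D3) → match; 4× C (D1) → no; 3× O (D1) → no; 1× S (D1) → no; 1× C (D2) → no.
Summing the matching environments: 9 + 3 = 12 matching atoms.

12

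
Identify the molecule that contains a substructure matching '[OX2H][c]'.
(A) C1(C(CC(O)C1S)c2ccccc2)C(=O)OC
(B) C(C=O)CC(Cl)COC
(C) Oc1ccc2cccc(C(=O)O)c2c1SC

C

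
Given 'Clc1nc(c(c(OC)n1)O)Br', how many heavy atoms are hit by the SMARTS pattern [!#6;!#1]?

Check the 11 heavy atoms by environment: 2× n (aromatic) → match; 4× c (aromatic) → no; 1× Cl → match; 2× O → match; 1× C → no; 1× Br → match.
Summing the matching environments: 2 + 1 + 2 + 1 = 6 matching atoms.

6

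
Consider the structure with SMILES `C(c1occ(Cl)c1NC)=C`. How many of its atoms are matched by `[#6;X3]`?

Check the 10 heavy atoms by environment: 1× o (aromatic, X2) → no; 4× c (aromatic, X3) → match; 1× Cl (X1) → no; 1× N (X3) → no; 1× C (X4) → no; 2× C (X3) → match.
Summing the matching environments: 4 + 2 = 6 matching atoms.

6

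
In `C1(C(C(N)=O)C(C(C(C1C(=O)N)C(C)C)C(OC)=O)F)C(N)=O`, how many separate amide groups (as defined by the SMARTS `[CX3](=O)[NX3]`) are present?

[CX3](=O)[NX3] is the SMARTS for an amide: a carbonyl carbon bonded to a trivalent nitrogen.
The molecule carries 3 separate instances of a primary amide (-C(=O)NH2) meeting every constraint; each maps to a distinct set of atoms, giving 3 matches.

3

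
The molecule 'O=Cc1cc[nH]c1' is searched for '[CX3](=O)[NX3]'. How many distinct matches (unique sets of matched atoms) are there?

[CX3](=O)[NX3] is the SMARTS for an amide: a carbonyl carbon bonded to a trivalent nitrogen.
No fragment in the molecule satisfies every constraint, giving 0 matches.

0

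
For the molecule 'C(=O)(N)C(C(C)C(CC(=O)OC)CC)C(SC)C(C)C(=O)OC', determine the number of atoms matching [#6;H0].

3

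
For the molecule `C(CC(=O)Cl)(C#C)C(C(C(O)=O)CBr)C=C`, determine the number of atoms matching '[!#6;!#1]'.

The query [!#6;!#1] means: not carbon and not hydrogen — any heteroatom.
Check the 16 heavy atoms by environment: 11× C → no; 3× O → match; 1× Cl → match; 1× Br → match.
Summing the matching environments: 3 + 1 + 1 = 5 matching atoms.

5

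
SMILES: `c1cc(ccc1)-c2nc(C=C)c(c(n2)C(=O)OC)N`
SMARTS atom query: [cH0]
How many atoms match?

5

The query [cH0] means: aromatic carbon with no attached hydrogen (substituted or ring-fusion).
Check the 19 heavy atoms by environment: 2× n (aromatic, H0) → no; 5× c (aromatic, H0) → match; 1× C (H0) → no; 2× O (H0) → no; 1× C (H3) → no; 1× N (H2) → no; 5× c (aromatic, H1) → no; 1× C (H1) → no; 1× C (H2) → no.
That gives 5 matching atoms.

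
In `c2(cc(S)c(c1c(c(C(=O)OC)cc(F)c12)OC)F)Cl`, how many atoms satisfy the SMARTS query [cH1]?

2

The query [cH1] means: aromatic carbon bearing exactly one hydrogen.
Check the 20 heavy atoms by environment: 8× c (aromatic, H0) → no; 2× c (aromatic, H1) → match; 2× F (H0) → no; 3× O (H0) → no; 2× C (H3) → no; 1× Cl (H0) → no; 1× C (H0) → no; 1× S (H1) → no.
That gives 2 matching atoms.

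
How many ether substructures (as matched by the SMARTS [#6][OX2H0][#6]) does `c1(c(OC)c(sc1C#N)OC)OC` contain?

[#6][OX2H0][#6] is the SMARTS for an ether: an aliphatic oxygen bridging two carbons with no H on the oxygen.
The molecule carries 3 separate instances of a methoxy ether (-OCH3) meeting every constraint; each maps to a distinct set of atoms, giving 3 matches.

3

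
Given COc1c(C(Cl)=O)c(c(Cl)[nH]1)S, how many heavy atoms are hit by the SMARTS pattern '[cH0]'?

4

Check the 12 heavy atoms by environment: 1× n (aromatic, H1) → no; 4× c (aromatic, H0) → match; 2× Cl (H0) → no; 1× S (H1) → no; 1× C (H0) → no; 2× O (H0) → no; 1× C (H3) → no.
That gives 4 matching atoms.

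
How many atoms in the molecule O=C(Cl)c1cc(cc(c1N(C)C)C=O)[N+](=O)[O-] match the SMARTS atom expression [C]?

4

The query [C] means: uppercase C matches aliphatic (non-aromatic) carbon only.
Check the 17 heavy atoms by environment: 6× c (aromatic) → no; 4× C → match; 3× O → no; 1× Cl → no; 1× N → no; 1× N (charge +1) → no; 1× O (charge -1) → no.
That gives 4 matching atoms.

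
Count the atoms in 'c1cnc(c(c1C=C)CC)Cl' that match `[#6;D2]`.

4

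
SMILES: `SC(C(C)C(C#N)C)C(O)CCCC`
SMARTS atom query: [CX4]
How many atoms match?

10

Check the 14 heavy atoms by environment: 10× C (X4) → match; 1× S (X2) → no; 1× C (X2) → no; 1× N (X1) → no; 1× O (X2) → no.
That gives 10 matching atoms.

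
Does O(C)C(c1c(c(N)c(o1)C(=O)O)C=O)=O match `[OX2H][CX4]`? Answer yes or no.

The pattern [OX2H][CX4] describes a hydroxyl oxygen bound to an sp3 (X4) carbon — an aliphatic alcohol.
The closest candidate here is a carboxylic acid group (-C(=O)OH), but the -OH is on a CX3 carbonyl carbon, not a CX4 carbon. No other fragment satisfies the full query, so there is no match.

No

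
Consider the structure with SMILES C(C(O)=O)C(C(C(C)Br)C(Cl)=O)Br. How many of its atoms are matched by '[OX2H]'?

1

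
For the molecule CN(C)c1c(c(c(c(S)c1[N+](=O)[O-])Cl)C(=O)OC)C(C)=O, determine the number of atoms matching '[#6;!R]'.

6

The query [#6;!R] means: carbon not in any ring.
Check the 21 heavy atoms by environment: 6× c (aromatic, in 6-ring) → no; 1× Cl (acyclic) → no; 1× S (acyclic) → no; 6× C (acyclic) → match; 4× O (acyclic) → no; 1× N (charge +1, acyclic) → no; 1× O (charge -1, acyclic) → no; 1× N (acyclic) → no.
That gives 6 matching atoms.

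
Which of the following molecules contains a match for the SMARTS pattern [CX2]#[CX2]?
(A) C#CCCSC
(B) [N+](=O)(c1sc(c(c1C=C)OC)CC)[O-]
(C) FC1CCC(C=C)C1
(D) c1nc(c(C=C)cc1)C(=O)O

[CX2]#[CX2] describes a carbon-carbon triple bond (an alkyne).
(A) contains an ethynyl group (-C#CH), which satisfies every atom and bond constraint.
(B) has a vinyl group (-CH=CH2) but the C=C is a double bond; both carbons are CX3, not CX2.
(C) has a vinyl group (-CH=CH2) but the C=C is a double bond; both carbons are CX3, not CX2.
(D) has a vinyl group (-CH=CH2) but the C=C is a double bond; both carbons are CX3, not CX2.
So the answer is (A).

A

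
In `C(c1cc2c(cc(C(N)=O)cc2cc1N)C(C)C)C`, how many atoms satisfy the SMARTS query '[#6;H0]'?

7

The query [#6;H0] means: any carbon with no attached hydrogen.
Check the 19 heavy atoms by environment: 6× c (aromatic, H0) → match; 4× c (aromatic, H1) → no; 1× C (H2) → no; 3× C (H3) → no; 1× C (H0) → match; 1× O (H0) → no; 2× N (H2) → no; 1× C (H1) → no.
Summing the matching environments: 6 + 1 = 7 matching atoms.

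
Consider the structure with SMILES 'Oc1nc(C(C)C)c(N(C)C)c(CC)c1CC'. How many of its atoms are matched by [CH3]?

6

The query [CH3] means: aliphatic carbon with exactly three hydrogens.
Check the 17 heavy atoms by environment: 1× n (aromatic, H0) → no; 5× c (aromatic, H0) → no; 1× C (H1) → no; 6× C (H3) → match; 2× C (H2) → no; 1× O (H1) → no; 1× N (H0) → no.
That gives 6 matching atoms.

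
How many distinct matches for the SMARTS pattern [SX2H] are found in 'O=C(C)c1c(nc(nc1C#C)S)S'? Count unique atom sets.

2

[SX2H] is the SMARTS for a thiol: an aliphatic sulfur with two connections, one being H.
The molecule carries 2 separate instances of a thiol (-SH) meeting every constraint; each maps to a distinct set of atoms, giving 2 matches.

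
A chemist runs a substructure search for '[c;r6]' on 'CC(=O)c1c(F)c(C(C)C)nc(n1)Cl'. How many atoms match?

4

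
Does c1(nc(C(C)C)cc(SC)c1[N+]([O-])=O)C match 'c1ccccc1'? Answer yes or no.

No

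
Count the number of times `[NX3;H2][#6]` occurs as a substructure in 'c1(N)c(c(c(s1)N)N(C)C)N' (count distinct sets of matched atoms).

3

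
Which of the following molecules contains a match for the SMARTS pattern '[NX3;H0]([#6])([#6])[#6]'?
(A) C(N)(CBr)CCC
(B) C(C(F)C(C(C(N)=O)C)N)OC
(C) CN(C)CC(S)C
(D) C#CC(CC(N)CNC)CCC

[NX3;H0]([#6])([#6])[#6] describes a trivalent nitrogen with no H, bonded to three carbons (a tertiary amine).
(A) has a primary amino group (-NH2) but the nitrogen has H2, not H0 with three carbons.
(B) has a primary amino group (-NH2) but the nitrogen has H2, not H0 with three carbons.
(C) contains a dimethylamino group (-N(CH3)2), which satisfies every atom and bond constraint.
(D) has a primary amino group (-NH2) but the nitrogen has H2, not H0 with three carbons.
So the answer is (C).

C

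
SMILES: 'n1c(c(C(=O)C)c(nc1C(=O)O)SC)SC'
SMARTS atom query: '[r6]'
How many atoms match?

The query [r6] means: r6 matches atoms in a six-membered ring.
Check the 16 heavy atoms by environment: 2× n (aromatic, in 6-ring) → match; 4× c (aromatic, in 6-ring) → match; 2× S (acyclic) → no; 5× C (acyclic) → no; 3× O (acyclic) → no.
Summing the matching environments: 2 + 4 = 6 matching atoms.

6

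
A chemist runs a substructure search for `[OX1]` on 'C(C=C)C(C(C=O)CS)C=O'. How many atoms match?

2

The query [OX1] means: aliphatic oxygen with one total connection — typically a carbonyl =O or an oxide.
Check the 11 heavy atoms by environment: 4× C (X4) → no; 4× C (X3) → no; 2× O (X1) → match; 1× S (X2) → no.
That gives 2 matching atoms.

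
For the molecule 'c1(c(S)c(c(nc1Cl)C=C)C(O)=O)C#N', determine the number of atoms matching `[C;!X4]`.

4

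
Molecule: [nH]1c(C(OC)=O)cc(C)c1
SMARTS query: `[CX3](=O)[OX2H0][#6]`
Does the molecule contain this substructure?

Yes

The pattern [CX3](=O)[OX2H0][#6] describes a carbonyl carbon bonded to an oxygen that is itself bonded to carbon (no H on that O) — an ester.
The molecule carries a methyl-ester group (-C(=O)OCH3), whose atoms satisfy every constraint of the query, so the pattern matches.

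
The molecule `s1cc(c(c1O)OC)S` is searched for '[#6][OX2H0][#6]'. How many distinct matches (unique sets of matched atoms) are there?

1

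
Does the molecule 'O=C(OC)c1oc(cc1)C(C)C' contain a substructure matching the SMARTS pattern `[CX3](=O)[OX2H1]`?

The pattern [CX3](=O)[OX2H1] describes an sp2 carbon double-bonded to O and single-bonded to an -OH oxygen — a carboxylic acid.
The closest candidate here is a methyl-ester group (-C(=O)OCH3), but the singly-bonded O has no H (OX2H0, not OX2H1). No other fragment satisfies the full query, so there is no match.

No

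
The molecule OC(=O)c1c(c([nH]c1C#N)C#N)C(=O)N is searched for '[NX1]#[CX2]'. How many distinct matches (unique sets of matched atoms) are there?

[NX1]#[CX2] is the SMARTS for a nitrile: a nitrogen triple-bonded to a two-connected carbon.
The molecule carries 2 separate instances of a nitrile (-C#N) meeting every constraint; each maps to a distinct set of atoms, giving 2 matches.

2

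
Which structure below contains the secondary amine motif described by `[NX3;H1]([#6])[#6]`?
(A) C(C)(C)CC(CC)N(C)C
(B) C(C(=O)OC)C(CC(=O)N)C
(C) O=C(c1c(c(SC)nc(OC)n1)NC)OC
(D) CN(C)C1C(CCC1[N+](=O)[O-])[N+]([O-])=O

[NX3;H1]([#6])[#6] describes a trivalent nitrogen with one H, bonded to two carbons (a secondary amine).
(A) has a dimethylamino group (-N(CH3)2) but the nitrogen has H0, not H1.
(B) has a primary amide (-C(=O)NH2) but the -C(=O)NH2 nitrogen has H2, not H1.
(C) contains an N-methylamino group (-NHCH3), which satisfies every atom and bond constraint.
(D) has a dimethylamino group (-N(CH3)2) but the nitrogen has H0, not H1.
So the answer is (C).

C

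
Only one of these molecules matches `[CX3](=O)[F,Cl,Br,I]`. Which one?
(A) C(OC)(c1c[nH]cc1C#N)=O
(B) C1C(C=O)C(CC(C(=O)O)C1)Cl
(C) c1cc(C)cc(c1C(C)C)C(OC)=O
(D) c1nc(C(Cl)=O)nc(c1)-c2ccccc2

D

[CX3](=O)[F,Cl,Br,I] describes a carbonyl carbon bonded to a halogen (an acyl halide).
(A) has a methyl-ester group (-C(=O)OCH3) but the carbonyl is bonded to -O-C, not to a halogen.
(B) has a chloro substituent but the Cl is not on a carbonyl carbon.
(C) has a methyl-ester group (-C(=O)OCH3) but the carbonyl is bonded to -O-C, not to a halogen.
(D) contains an acyl chloride (-C(=O)Cl), which satisfies every atom and bond constraint.
So the answer is (D).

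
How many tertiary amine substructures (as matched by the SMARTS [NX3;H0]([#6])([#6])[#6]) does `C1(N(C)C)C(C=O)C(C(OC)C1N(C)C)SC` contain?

2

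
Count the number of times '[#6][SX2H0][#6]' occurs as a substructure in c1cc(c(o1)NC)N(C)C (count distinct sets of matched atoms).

0

[#6][SX2H0][#6] is the SMARTS for a thioether: an aliphatic sulfur bridging two carbons with no H on the sulfur.
No fragment in the molecule satisfies every constraint, giving 0 matches.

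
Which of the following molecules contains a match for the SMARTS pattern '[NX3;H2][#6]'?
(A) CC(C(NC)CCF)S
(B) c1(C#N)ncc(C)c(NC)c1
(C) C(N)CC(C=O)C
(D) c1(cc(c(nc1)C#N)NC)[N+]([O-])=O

C

[NX3;H2][#6] describes a trivalent nitrogen with two H attached to carbon (a primary amine).
(A) has an N-methylamino group (-NHCH3) but the nitrogen bears two carbons and only one H (H1), not H2.
(B) has an N-methylamino group (-NHCH3) but the nitrogen bears two carbons and only one H (H1), not H2.
(C) contains a primary amino group (-NH2), which satisfies every atom and bond constraint.
(D) has a nitro group (-[N+](=O)[O-]) but the nitrogen is [N+] with no H, not NX3H2.
So the answer is (C).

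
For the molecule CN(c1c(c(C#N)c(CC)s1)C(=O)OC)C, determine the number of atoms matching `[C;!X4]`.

Check the 16 heavy atoms by environment: 1× s (aromatic, X2) → no; 4× c (aromatic, X3) → no; 1× N (X3) → no; 5× C (X4) → no; 1× C (X3) → match; 1× O (X1) → no; 1× O (X2) → no; 1× C (X2) → match; 1× N (X1) → no.
Summing the matching environments: 1 + 1 = 2 matching atoms.

2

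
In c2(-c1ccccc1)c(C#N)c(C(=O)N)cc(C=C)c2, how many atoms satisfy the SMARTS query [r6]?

Check the 19 heavy atoms by environment: 12× c (aromatic, in 6-ring) → match; 4× C (acyclic) → no; 1× O (acyclic) → no; 2× N (acyclic) → no.
That gives 12 matching atoms.

12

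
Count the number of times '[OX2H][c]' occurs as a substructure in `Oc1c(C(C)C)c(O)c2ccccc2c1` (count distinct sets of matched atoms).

2

[OX2H][c] is the SMARTS for a phenol: a hydroxyl oxygen attached to an aromatic carbon.
The molecule carries 2 separate instances of a hydroxyl group (-OH) meeting every constraint; each maps to a distinct set of atoms, giving 2 matches.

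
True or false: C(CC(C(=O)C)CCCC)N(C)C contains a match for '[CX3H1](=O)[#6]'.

The pattern [CX3H1](=O)[#6] describes an sp2 carbon with one H, double-bonded to O and single-bonded to carbon — an aldehyde.
The closest candidate here is an acetyl/ketone group (-C(=O)CH3), but the carbonyl carbon has H0 (two carbon neighbours), not H1. No other fragment satisfies the full query, so there is no match.

False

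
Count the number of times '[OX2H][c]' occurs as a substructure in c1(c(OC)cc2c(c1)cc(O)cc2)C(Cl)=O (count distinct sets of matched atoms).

[OX2H][c] is the SMARTS for a phenol: a hydroxyl oxygen attached to an aromatic carbon.
Exactly one fragment in the molecule meets all constraints, giving 1 match.

1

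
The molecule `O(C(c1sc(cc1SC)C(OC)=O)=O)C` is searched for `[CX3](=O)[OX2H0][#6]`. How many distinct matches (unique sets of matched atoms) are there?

2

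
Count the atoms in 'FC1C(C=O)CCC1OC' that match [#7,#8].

2

Check the 10 heavy atoms by environment: 7× C → no; 1× F → no; 2× O → match.
That gives 2 matching atoms.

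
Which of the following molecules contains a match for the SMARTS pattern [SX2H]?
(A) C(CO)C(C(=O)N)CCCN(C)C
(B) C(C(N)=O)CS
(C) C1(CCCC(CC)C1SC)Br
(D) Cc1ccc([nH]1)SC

[SX2H] describes an aliphatic sulfur with two connections, one being H (a thiol).
(A) has a hydroxyl group (-OH) but it is an -OH, not an -SH.
(B) contains a thiol (-SH), which satisfies every atom and bond constraint.
(C) has a methylthio ether (-SCH3) but the sulfur has H0 (bonded to two carbons), not H1.
(D) has a methylthio ether (-SCH3) but the sulfur has H0 (bonded to two carbons), not H1.
So the answer is (B).

B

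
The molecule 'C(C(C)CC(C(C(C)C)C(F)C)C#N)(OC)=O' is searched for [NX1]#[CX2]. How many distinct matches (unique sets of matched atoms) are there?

1

[NX1]#[CX2] is the SMARTS for a nitrile: a nitrogen triple-bonded to a two-connected carbon.
Exactly one fragment in the molecule meets all constraints, giving 1 match.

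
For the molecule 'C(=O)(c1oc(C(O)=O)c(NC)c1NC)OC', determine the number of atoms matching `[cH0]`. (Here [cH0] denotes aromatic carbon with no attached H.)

4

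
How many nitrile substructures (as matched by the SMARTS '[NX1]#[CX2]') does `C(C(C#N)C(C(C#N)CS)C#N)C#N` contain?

4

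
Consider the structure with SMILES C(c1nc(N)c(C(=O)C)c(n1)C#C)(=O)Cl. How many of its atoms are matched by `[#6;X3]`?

6

Check the 15 heavy atoms by environment: 2× n (aromatic, X2) → no; 4× c (aromatic, X3) → match; 2× C (X3) → match; 2× O (X1) → no; 1× C (X4) → no; 1× N (X3) → no; 1× Cl (X1) → no; 2× C (X2) → no.
Summing the matching environments: 4 + 2 = 6 matching atoms.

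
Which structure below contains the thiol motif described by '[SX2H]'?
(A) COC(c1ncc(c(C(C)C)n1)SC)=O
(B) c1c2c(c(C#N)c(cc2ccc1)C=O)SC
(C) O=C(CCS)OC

C

[SX2H] describes an aliphatic sulfur with two connections, one being H (a thiol).
(A) has a methylthio ether (-SCH3) but the sulfur has H0 (bonded to two carbons), not H1.
(B) has a methylthio ether (-SCH3) but the sulfur has H0 (bonded to two carbons), not H1.
(C) contains a thiol (-SH), which satisfies every atom and bond constraint.
So the answer is (C).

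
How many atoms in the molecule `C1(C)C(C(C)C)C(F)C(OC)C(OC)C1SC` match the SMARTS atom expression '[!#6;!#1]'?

Check the 17 heavy atoms by environment: 13× C → no; 2× O → match; 1× S → match; 1× F → match.
Summing the matching environments: 2 + 1 + 1 = 4 matching atoms.

4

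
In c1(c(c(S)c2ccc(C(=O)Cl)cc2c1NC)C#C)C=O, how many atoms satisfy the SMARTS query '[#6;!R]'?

5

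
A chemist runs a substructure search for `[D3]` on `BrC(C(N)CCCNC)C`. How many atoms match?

2

The query [D3] means: atom with exactly three heavy-atom neighbours.
Check the 10 heavy atoms by environment: 3× C (D2) → no; 2× C (D3) → match; 2× C (D1) → no; 1× Br (D1) → no; 1× N (D2) → no; 1× N (D1) → no.
That gives 2 matching atoms.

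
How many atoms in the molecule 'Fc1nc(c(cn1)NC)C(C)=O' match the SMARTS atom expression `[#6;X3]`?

5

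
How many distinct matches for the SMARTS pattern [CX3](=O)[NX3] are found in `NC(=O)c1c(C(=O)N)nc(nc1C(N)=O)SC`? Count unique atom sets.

[CX3](=O)[NX3] is the SMARTS for an amide: a carbonyl carbon bonded to a trivalent nitrogen.
The molecule carries 3 separate instances of a primary amide (-C(=O)NH2) meeting every constraint; each maps to a distinct set of atoms, giving 3 matches.

3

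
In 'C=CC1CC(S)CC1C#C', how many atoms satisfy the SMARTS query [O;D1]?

0

Check the 10 heavy atoms by environment: 4× C (D2) → no; 3× C (D3) → no; 2× C (D1) → no; 1× S (D1) → no.
No environment satisfies the query, so 0 matching atoms.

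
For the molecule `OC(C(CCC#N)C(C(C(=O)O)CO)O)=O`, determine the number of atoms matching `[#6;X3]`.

2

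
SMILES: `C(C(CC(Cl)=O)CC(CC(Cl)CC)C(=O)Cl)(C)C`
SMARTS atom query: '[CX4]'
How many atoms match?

11

Check the 18 heavy atoms by environment: 11× C (X4) → match; 3× Cl (X1) → no; 2× C (X3) → no; 2× O (X1) → no.
That gives 11 matching atoms.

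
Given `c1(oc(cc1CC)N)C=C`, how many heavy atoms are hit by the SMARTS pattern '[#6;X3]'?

6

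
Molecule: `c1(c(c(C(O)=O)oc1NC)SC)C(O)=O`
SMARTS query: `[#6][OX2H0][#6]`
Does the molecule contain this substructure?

The pattern [#6][OX2H0][#6] describes an aliphatic oxygen bridging two carbons with no H on the oxygen — an ether.
The closest candidate here is a carboxylic acid group (-C(=O)OH), but the -OH oxygen has H1; the =O is OX1, not OX2. No other fragment satisfies the full query, so there is no match.

No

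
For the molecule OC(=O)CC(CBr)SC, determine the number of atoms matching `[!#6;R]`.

0

The query [!#6;R] means: non-carbon atom that is part of a ring.
Check the 9 heavy atoms by environment: 5× C (acyclic) → no; 1× Br (acyclic) → no; 2× O (acyclic) → no; 1× S (acyclic) → no.
No environment satisfies the query, so 0 matching atoms.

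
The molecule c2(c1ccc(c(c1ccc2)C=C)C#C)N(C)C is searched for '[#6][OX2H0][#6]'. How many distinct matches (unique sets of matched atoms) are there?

[#6][OX2H0][#6] is the SMARTS for an ether: an aliphatic oxygen bridging two carbons with no H on the oxygen.
No fragment in the molecule satisfies every constraint, giving 0 matches.

0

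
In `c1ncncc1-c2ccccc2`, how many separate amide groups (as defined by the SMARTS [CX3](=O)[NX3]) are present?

[CX3](=O)[NX3] is the SMARTS for an amide: a carbonyl carbon bonded to a trivalent nitrogen.
No fragment in the molecule satisfies every constraint, giving 0 matches.

0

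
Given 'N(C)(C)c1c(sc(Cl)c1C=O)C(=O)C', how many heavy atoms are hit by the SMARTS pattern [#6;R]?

4

Check the 14 heavy atoms by environment: 1× s (aromatic, in 5-ring) → no; 4× c (aromatic, in 5-ring) → match; 5× C (acyclic) → no; 2× O (acyclic) → no; 1× Cl (acyclic) → no; 1× N (acyclic) → no.
That gives 4 matching atoms.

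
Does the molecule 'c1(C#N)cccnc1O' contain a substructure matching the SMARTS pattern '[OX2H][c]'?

Yes

The pattern [OX2H][c] describes a hydroxyl oxygen attached to an aromatic carbon — a phenol.
The molecule carries a hydroxyl group (-OH), whose atoms satisfy every constraint of the query, so the pattern matches.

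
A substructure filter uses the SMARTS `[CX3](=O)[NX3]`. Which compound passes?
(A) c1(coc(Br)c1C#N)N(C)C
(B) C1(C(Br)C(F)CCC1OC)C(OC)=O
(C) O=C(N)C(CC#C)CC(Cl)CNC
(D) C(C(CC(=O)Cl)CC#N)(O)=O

[CX3](=O)[NX3] describes a carbonyl carbon bonded to a trivalent nitrogen (an amide).
(A) has a nitrile (-C#N) but the nitrile N is NX1 (triple-bonded), not NX3.
(B) has a methyl-ester group (-C(=O)OCH3) but the carbonyl is bonded to O, not to an NX3 nitrogen.
(C) contains a primary amide (-C(=O)NH2), which satisfies every atom and bond constraint.
(D) has a carboxylic acid group (-C(=O)OH) but the carbonyl is bonded to O, not to an NX3 nitrogen.
So the answer is (C).

C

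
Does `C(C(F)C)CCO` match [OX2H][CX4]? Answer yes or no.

The pattern [OX2H][CX4] describes a hydroxyl oxygen bound to an sp3 (X4) carbon — an aliphatic alcohol.
The molecule carries a hydroxyl group (-OH), whose atoms satisfy every constraint of the query, so the pattern matches.

Yes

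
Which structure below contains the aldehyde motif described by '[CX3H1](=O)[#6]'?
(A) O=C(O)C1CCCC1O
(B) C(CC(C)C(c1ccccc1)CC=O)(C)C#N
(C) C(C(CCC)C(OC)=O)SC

[CX3H1](=O)[#6] describes an sp2 carbon with one H, double-bonded to O and single-bonded to carbon (an aldehyde).
(A) has a carboxylic acid group (-C(=O)OH) but the carbonyl carbon has H0 and is bonded to O, not H1.
(B) contains an aldehyde (-CHO), which satisfies every atom and bond constraint.
(C) has a methyl-ester group (-C(=O)OCH3) but the carbonyl carbon has H0, not H1.
So the answer is (B).

B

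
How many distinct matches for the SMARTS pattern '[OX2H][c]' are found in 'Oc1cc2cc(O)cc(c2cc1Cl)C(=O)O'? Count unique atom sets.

2

[OX2H][c] is the SMARTS for a phenol: a hydroxyl oxygen attached to an aromatic carbon.
The molecule carries 2 separate instances of a hydroxyl group (-OH) meeting every constraint; each maps to a distinct set of atoms, giving 2 matches.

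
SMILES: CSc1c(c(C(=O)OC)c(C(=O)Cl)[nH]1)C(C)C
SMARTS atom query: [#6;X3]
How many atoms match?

The query [#6;X3] means: any carbon (aromatic or not) with three total connections.
Check the 17 heavy atoms by environment: 1× n (aromatic, X3) → no; 4× c (aromatic, X3) → match; 2× C (X3) → match; 2× O (X1) → no; 1× O (X2) → no; 5× C (X4) → no; 1× Cl (X1) → no; 1× S (X2) → no.
Summing the matching environments: 4 + 2 = 6 matching atoms.

6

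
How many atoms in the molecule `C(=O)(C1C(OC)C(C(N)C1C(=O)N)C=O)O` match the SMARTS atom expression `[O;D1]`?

4

Check the 16 heavy atoms by environment: 7× C (D3) → no; 4× O (D1) → match; 1× C (D2) → no; 2× N (D1) → no; 1× O (D2) → no; 1× C (D1) → no.
That gives 4 matching atoms.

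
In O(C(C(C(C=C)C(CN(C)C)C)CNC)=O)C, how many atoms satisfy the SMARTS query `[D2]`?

5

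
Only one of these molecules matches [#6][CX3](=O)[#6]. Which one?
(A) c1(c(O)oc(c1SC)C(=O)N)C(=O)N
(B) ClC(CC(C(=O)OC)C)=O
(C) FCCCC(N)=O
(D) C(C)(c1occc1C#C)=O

[#6][CX3](=O)[#6] describes a carbonyl carbon (no H) flanked by two carbons (a ketone).
(A) has a primary amide (-C(=O)NH2) but one neighbour of the carbonyl carbon is N, not C.
(B) has a methyl-ester group (-C(=O)OCH3) but one neighbour of the carbonyl carbon is O, not C.
(C) has a primary amide (-C(=O)NH2) but one neighbour of the carbonyl carbon is N, not C.
(D) contains an acetyl/ketone group (-C(=O)CH3), which satisfies every atom and bond constraint.
So the answer is (D).

D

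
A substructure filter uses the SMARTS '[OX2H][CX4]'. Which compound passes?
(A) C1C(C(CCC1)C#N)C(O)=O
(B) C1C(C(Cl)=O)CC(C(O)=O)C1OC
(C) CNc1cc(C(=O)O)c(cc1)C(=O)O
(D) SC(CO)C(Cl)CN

D

[OX2H][CX4] describes a hydroxyl oxygen bound to an sp3 (X4) carbon (an aliphatic alcohol).
(A) has a carboxylic acid group (-C(=O)OH) but the -OH is on a CX3 carbonyl carbon, not a CX4 carbon.
(B) has a carboxylic acid group (-C(=O)OH) but the -OH is on a CX3 carbonyl carbon, not a CX4 carbon.
(C) has a carboxylic acid group (-C(=O)OH) but the -OH is on a CX3 carbonyl carbon, not a CX4 carbon.
(D) contains a hydroxyl group (-OH), which satisfies every atom and bond constraint.
So the answer is (D).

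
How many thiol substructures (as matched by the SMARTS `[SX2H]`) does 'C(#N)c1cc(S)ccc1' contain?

[SX2H] is the SMARTS for a thiol: an aliphatic sulfur with two connections, one being H.
Exactly one fragment in the molecule meets all constraints, giving 1 match.

1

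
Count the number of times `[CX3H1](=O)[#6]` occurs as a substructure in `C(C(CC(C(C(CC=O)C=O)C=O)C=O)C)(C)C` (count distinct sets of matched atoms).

[CX3H1](=O)[#6] is the SMARTS for an aldehyde: an sp2 carbon with one H, double-bonded to O and single-bonded to carbon.
The molecule carries 4 separate instances of an aldehyde (-CHO) meeting every constraint; each maps to a distinct set of atoms, giving 4 matches.

4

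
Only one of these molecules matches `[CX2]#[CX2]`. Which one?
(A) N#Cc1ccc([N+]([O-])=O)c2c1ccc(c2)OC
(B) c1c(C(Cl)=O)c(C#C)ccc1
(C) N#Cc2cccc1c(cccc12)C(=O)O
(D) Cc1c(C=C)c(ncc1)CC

B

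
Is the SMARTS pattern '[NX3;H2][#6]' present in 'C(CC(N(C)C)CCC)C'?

No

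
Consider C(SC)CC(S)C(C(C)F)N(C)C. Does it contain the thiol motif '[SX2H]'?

The pattern [SX2H] describes an aliphatic sulfur with two connections, one being H — a thiol.
The molecule carries a thiol (-SH), whose atoms satisfy every constraint of the query, so the pattern matches.

Yes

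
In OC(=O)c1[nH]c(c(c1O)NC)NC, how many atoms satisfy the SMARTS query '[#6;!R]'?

3

The query [#6;!R] means: carbon not in any ring.
Check the 13 heavy atoms by environment: 1× n (aromatic, in 5-ring) → no; 4× c (aromatic, in 5-ring) → no; 3× O (acyclic) → no; 2× N (acyclic) → no; 3× C (acyclic) → match.
That gives 3 matching atoms.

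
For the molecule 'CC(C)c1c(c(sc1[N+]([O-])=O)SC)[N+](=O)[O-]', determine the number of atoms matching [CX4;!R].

The query [CX4;!R] means: aliphatic carbon with four total connections, not in a ring.
Check the 16 heavy atoms by environment: 1× s (aromatic, X2, in 5-ring) → no; 4× c (aromatic, X3, in 5-ring) → no; 2× N (charge +1, X3, acyclic) → no; 2× O (charge -1, X1, acyclic) → no; 2× O (X1, acyclic) → no; 1× S (X2, acyclic) → no; 4× C (X4, acyclic) → match.
That gives 4 matching atoms.

4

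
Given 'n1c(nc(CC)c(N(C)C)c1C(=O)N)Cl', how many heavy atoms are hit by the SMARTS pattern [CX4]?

Check the 15 heavy atoms by environment: 2× n (aromatic, X2) → no; 4× c (aromatic, X3) → no; 1× C (X3) → no; 1× O (X1) → no; 2× N (X3) → no; 4× C (X4) → match; 1× Cl (X1) → no.
That gives 4 matching atoms.

4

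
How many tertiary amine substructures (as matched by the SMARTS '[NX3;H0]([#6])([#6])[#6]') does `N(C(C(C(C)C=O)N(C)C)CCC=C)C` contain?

[NX3;H0]([#6])([#6])[#6] is the SMARTS for a tertiary amine: a trivalent nitrogen with no H, bonded to three carbons.
Exactly one fragment in the molecule meets all constraints, giving 1 match.

1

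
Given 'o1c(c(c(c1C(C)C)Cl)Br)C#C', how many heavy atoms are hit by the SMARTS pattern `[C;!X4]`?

Check the 12 heavy atoms by environment: 1× o (aromatic, X2) → no; 4× c (aromatic, X3) → no; 1× Br (X1) → no; 3× C (X4) → no; 2× C (X2) → match; 1× Cl (X1) → no.
That gives 2 matching atoms.

2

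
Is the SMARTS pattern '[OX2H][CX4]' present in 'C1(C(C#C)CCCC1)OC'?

The pattern [OX2H][CX4] describes a hydroxyl oxygen bound to an sp3 (X4) carbon — an aliphatic alcohol.
The closest candidate here is a methoxy ether (-OCH3), but the oxygen has H0 (ether), not H1. No other fragment satisfies the full query, so there is no match.

No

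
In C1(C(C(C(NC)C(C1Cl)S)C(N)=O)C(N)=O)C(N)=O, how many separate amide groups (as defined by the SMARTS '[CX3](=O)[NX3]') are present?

3

[CX3](=O)[NX3] is the SMARTS for an amide: a carbonyl carbon bonded to a trivalent nitrogen.
The molecule carries 3 separate instances of a primary amide (-C(=O)NH2) meeting every constraint; each maps to a distinct set of atoms, giving 3 matches.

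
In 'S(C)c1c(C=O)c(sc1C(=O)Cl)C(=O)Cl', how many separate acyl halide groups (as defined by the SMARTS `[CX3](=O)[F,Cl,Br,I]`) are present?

[CX3](=O)[F,Cl,Br,I] is the SMARTS for an acyl halide: a carbonyl carbon bonded to a halogen.
The molecule carries 2 separate instances of an acyl chloride (-C(=O)Cl) meeting every constraint; each maps to a distinct set of atoms, giving 2 matches.

2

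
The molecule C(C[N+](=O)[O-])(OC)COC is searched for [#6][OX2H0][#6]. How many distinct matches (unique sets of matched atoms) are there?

2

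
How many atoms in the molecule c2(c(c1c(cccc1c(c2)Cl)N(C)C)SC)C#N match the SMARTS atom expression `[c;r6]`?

Check the 18 heavy atoms by environment: 10× c (aromatic, in 6-ring) → match; 1× S (acyclic) → no; 4× C (acyclic) → no; 1× Cl (acyclic) → no; 2× N (acyclic) → no.
That gives 10 matching atoms.

10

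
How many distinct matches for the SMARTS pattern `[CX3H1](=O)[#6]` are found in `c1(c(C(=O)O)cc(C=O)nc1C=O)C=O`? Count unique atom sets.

3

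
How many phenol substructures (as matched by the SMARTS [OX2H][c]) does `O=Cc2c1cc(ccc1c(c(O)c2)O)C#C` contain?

[OX2H][c] is the SMARTS for a phenol: a hydroxyl oxygen attached to an aromatic carbon.
The molecule carries 2 separate instances of a hydroxyl group (-OH) meeting every constraint; each maps to a distinct set of atoms, giving 2 matches.

2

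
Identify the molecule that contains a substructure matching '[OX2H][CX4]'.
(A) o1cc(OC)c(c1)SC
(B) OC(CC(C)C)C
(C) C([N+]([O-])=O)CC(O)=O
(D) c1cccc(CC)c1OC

[OX2H][CX4] describes a hydroxyl oxygen bound to an sp3 (X4) carbon (an aliphatic alcohol).
(A) has a methoxy ether (-OCH3) but the oxygen has H0 (ether), not H1.
(B) contains a hydroxyl group (-OH), which satisfies every atom and bond constraint.
(C) has a carboxylic acid group (-C(=O)OH) but the -OH is on a CX3 carbonyl carbon, not a CX4 carbon.
(D) has a methoxy ether (-OCH3) but the oxygen has H0 (ether), not H1.
So the answer is (B).

B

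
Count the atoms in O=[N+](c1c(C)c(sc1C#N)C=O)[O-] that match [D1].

5

The query [D1] means: atom with exactly one heavy-atom neighbour (degree 1).
Check the 13 heavy atoms by environment: 1× s (aromatic, D2) → no; 4× c (aromatic, D3) → no; 2× C (D2) → no; 1× N (D1) → match; 2× O (D1) → match; 1× N (charge +1, D3) → no; 1× O (charge -1, D1) → match; 1× C (D1) → match.
Summing the matching environments: 1 + 2 + 1 + 1 = 5 matching atoms.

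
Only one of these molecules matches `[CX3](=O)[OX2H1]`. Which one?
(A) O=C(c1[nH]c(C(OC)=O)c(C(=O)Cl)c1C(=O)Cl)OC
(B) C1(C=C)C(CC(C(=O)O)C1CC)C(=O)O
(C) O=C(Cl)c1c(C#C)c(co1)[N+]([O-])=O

[CX3](=O)[OX2H1] describes an sp2 carbon double-bonded to O and single-bonded to an -OH oxygen (a carboxylic acid).
(A) has a methyl-ester group (-C(=O)OCH3) but the singly-bonded O has no H (OX2H0, not OX2H1).
(B) contains a carboxylic acid group (-C(=O)OH), which satisfies every atom and bond constraint.
(C) has an acyl chloride (-C(=O)Cl) but the carbonyl is bonded to Cl, not to an -OH oxygen.
So the answer is (B).

B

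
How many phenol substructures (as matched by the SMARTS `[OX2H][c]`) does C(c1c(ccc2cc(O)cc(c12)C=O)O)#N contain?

2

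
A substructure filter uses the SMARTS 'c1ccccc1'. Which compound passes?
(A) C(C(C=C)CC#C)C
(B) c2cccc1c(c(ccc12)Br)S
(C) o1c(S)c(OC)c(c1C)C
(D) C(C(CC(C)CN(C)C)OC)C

B

c1ccccc1 describes six aromatic carbons in a ring (a benzene ring).
(A) has a methyl group (-CH3) but no six-membered all-carbon aromatic ring is present.
(B) contains the required atom environment, so the pattern matches.
(C) has a methyl group (-CH3) but no six-membered all-carbon aromatic ring is present.
(D) has a methyl group (-CH3) but no six-membered all-carbon aromatic ring is present.
So the answer is (B).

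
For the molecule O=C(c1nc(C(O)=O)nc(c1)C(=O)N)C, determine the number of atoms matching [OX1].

The query [OX1] means: aliphatic oxygen with one total connection — typically a carbonyl =O or an oxide.
Check the 15 heavy atoms by environment: 2× n (aromatic, X2) → no; 4× c (aromatic, X3) → no; 3× C (X3) → no; 3× O (X1) → match; 1× O (X2) → no; 1× N (X3) → no; 1× C (X4) → no.
That gives 3 matching atoms.

3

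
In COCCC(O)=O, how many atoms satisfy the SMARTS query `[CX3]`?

1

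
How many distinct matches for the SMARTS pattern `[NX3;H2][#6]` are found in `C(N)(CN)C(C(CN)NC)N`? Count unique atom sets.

4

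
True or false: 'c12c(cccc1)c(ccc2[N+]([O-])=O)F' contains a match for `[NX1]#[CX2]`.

The pattern [NX1]#[CX2] describes a nitrogen triple-bonded to a two-connected carbon — a nitrile.
The closest candidate here is a nitro group (-[N+](=O)[O-]), but there is no C#N triple bond. No other fragment satisfies the full query, so there is no match.

False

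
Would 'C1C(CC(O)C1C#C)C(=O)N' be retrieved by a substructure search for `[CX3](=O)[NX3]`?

Yes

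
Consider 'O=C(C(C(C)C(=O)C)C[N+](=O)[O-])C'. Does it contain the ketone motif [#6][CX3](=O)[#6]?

The pattern [#6][CX3](=O)[#6] describes a carbonyl carbon (no H) flanked by two carbons — a ketone.
The molecule carries an acetyl/ketone group (-C(=O)CH3), whose atoms satisfy every constraint of the query, so the pattern matches.

Yes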